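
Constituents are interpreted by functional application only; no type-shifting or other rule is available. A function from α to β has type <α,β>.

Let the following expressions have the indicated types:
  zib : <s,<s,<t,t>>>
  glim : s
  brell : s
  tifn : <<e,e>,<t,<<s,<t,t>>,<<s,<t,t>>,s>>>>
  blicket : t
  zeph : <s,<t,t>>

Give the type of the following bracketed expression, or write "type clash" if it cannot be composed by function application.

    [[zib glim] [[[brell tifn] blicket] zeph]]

type clash

[zib glim] — zib of type <s,<s,<t,t>>> combines with glim of type s: type <s,<t,t>>.
[brell tifn]: s with <<e,e>,<t,<<s,<t,t>>,<<s,<t,t>>,s>>>> — neither is a function whose domain matches the other; composition fails here.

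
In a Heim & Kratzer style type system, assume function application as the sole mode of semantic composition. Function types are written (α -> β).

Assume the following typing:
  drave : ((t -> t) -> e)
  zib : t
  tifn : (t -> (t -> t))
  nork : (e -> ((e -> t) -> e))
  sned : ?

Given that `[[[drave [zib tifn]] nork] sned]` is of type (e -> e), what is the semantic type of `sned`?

(((e -> t) -> e) -> (e -> e))

[[[drave [zib tifn]] nork] sned] is required to be (e -> e). [[drave [zib tifn]] nork] : ((e -> t) -> e) cannot yield (e -> e) as functor, so sned : (((e -> t) -> e) -> (e -> e)).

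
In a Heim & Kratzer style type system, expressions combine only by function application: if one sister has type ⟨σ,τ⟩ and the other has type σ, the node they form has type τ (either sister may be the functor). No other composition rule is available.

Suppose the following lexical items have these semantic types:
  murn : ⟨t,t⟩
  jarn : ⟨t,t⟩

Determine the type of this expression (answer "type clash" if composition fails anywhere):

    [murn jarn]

[murn jarn]: ⟨t,t⟩ with ⟨t,t⟩ — neither is a function whose domain matches the other; composition fails here.

type clash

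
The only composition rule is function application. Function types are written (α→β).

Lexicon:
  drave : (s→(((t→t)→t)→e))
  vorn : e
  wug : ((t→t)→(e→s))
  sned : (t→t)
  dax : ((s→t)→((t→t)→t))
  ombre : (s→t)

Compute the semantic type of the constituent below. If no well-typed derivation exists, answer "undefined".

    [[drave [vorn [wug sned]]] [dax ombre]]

[wug sned]: wug is ((t→t)→(e→s)), sned is (t→t); result (e→s).
[vorn [wug sned]]: [wug sned] is (e→s), vorn is e; result s.
[drave [vorn [wug sned]]]: drave is (s→(((t→t)→t)→e)), [vorn [wug sned]] is s; result (((t→t)→t)→e).
[dax ombre]: dax is ((s→t)→((t→t)→t)), ombre is (s→t); result ((t→t)→t).
[[drave [vorn [wug sned]]] [dax ombre]]: [drave [vorn [wug sned]]] is (((t→t)→t)→e), [dax ombre] is ((t→t)→t); result e.

e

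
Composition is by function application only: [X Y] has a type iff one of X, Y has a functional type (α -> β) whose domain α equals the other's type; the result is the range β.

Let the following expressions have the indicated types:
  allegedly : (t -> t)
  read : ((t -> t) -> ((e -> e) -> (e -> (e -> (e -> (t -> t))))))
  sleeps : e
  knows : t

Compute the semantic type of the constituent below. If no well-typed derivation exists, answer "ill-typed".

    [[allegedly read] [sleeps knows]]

ill-typed

[allegedly read] — read of type ((t -> t) -> ((e -> e) -> (e -> (e -> (e -> (t -> t)))))) combines with allegedly of type (t -> t): type ((e -> e) -> (e -> (e -> (e -> (t -> t))))).
[sleeps knows]: e with t — neither is a function whose domain matches the other; composition fails here.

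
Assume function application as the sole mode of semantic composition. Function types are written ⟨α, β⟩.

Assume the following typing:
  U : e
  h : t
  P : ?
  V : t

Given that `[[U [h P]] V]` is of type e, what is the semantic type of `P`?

⟨t, ⟨e, ⟨t, e⟩⟩⟩

[[U [h P]] V] is required to be e. V : t cannot yield e as functor, so [U [h P]] : ⟨t, e⟩.
[U [h P]] is required to be ⟨t, e⟩. U : e cannot yield ⟨t, e⟩ as functor, so [h P] : ⟨e, ⟨t, e⟩⟩.
[h P] is required to be ⟨e, ⟨t, e⟩⟩. h : t cannot yield ⟨e, ⟨t, e⟩⟩ as functor, so P : ⟨t, ⟨e, ⟨t, e⟩⟩⟩.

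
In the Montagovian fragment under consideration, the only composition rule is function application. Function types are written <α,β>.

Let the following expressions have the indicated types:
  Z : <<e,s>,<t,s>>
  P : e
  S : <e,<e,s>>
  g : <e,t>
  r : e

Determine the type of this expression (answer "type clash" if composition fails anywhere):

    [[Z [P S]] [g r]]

[P S]: S is <e,<e,s>>, P is e; result <e,s>.
[Z [P S]]: Z is <<e,s>,<t,s>>, [P S] is <e,s>; result <t,s>.
[g r]: g is <e,t>, r is e; result t.
[[Z [P S]] [g r]]: [Z [P S]] is <t,s>, [g r] is t; result s.

s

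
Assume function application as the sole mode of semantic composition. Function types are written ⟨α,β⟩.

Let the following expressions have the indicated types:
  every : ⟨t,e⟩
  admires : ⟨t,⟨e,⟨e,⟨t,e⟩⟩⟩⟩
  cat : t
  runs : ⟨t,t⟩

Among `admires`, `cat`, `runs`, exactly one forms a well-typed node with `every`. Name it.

cat

admires : ⟨t,⟨e,⟨e,⟨t,e⟩⟩⟩⟩ — every needs t; admires needs t; neither fits.
cat — combines: every : ⟨t,e⟩ takes cat : t as argument, giving e.
runs : ⟨t,t⟩ — every needs t; runs needs t; neither fits.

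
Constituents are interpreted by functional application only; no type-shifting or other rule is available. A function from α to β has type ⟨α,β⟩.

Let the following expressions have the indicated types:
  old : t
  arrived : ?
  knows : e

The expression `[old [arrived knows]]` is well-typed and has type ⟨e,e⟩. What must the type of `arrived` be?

At [old [arrived knows]] (required: ⟨e,e⟩): old is t, which is not a function with range ⟨e,e⟩; hence [arrived knows] is the functor — type ⟨t,⟨e,e⟩⟩.
At [arrived knows] (required: ⟨t,⟨e,e⟩⟩): knows is e, which is not a function with range ⟨t,⟨e,e⟩⟩; hence arrived is the functor — type ⟨e,⟨t,⟨e,e⟩⟩⟩.

⟨e,⟨t,⟨e,e⟩⟩⟩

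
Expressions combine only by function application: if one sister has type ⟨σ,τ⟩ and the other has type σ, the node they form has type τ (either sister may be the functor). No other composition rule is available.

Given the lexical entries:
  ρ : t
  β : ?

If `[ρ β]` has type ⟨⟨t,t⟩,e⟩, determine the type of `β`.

⟨t,⟨⟨t,t⟩,e⟩⟩

[ρ β] must have type ⟨⟨t,t⟩,e⟩. The sister ρ has type t; that is not a function onto ⟨⟨t,t⟩,e⟩, so β must be the functor, of type ⟨t,⟨⟨t,t⟩,e⟩⟩.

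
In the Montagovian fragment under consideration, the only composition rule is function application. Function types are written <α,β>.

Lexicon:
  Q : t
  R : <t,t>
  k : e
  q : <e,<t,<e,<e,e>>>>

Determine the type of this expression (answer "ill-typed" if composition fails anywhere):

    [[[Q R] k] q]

[Q R]: R is <t,t>, Q is t; result t.
[[Q R] k]: t and e cannot combine by function application — type clash.

ill-typed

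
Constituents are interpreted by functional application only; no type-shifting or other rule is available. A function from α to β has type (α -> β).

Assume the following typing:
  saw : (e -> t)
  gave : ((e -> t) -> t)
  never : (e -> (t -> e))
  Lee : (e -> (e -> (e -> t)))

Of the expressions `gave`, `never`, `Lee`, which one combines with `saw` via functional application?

gave — combines: gave : ((e -> t) -> t) takes saw : (e -> t) as argument, giving t.
never : (e -> (t -> e)) — does not combine with saw.
Lee : (e -> (e -> (e -> t))) — does not combine with saw.

gave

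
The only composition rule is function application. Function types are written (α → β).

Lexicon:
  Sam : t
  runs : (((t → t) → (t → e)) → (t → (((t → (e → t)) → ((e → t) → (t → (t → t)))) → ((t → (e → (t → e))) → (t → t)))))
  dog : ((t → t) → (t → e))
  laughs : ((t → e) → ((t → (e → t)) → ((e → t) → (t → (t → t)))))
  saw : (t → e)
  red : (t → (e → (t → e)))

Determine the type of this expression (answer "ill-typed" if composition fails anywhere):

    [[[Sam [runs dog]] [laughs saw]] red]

[runs dog] — runs of type (((t → t) → (t → e)) → (t → (((t → (e → t)) → ((e → t) → (t → (t → t)))) → ((t → (e → (t → e))) → (t → t))))) combines with dog of type ((t → t) → (t → e)): type (t → (((t → (e → t)) → ((e → t) → (t → (t → t)))) → ((t → (e → (t → e))) → (t → t)))).
[Sam [runs dog]] — [runs dog] of type (t → (((t → (e → t)) → ((e → t) → (t → (t → t)))) → ((t → (e → (t → e))) → (t → t)))) combines with Sam of type t: type (((t → (e → t)) → ((e → t) → (t → (t → t)))) → ((t → (e → (t → e))) → (t → t))).
[laughs saw] — laughs of type ((t → e) → ((t → (e → t)) → ((e → t) → (t → (t → t))))) combines with saw of type (t → e): type ((t → (e → t)) → ((e → t) → (t → (t → t)))).
[[Sam [runs dog]] [laughs saw]] — [Sam [runs dog]] of type (((t → (e → t)) → ((e → t) → (t → (t → t)))) → ((t → (e → (t → e))) → (t → t))) combines with [laughs saw] of type ((t → (e → t)) → ((e → t) → (t → (t → t)))): type ((t → (e → (t → e))) → (t → t)).
[[[Sam [runs dog]] [laughs saw]] red] — [[Sam [runs dog]] [laughs saw]] of type ((t → (e → (t → e))) → (t → t)) combines with red of type (t → (e → (t → e))): type (t → t).

(t → t)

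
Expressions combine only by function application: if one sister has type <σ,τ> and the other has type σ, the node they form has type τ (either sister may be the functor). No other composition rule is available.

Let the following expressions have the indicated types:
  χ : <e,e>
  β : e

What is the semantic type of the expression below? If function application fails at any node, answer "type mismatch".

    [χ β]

[χ β] — χ of type <e,e> combines with β of type e: type e.

e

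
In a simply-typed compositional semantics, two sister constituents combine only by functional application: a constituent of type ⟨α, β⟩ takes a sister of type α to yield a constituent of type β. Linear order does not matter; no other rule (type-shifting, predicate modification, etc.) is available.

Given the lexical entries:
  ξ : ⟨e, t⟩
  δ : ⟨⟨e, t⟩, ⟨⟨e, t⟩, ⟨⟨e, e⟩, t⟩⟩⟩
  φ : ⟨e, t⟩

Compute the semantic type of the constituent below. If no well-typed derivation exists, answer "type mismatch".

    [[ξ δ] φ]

⟨⟨e, e⟩, t⟩

At [ξ δ], δ : ⟨⟨e, t⟩, ⟨⟨e, t⟩, ⟨⟨e, e⟩, t⟩⟩⟩ takes ξ : ⟨e, t⟩, giving ⟨⟨e, t⟩, ⟨⟨e, e⟩, t⟩⟩.
At [[ξ δ] φ], [ξ δ] : ⟨⟨e, t⟩, ⟨⟨e, e⟩, t⟩⟩ takes φ : ⟨e, t⟩, giving ⟨⟨e, e⟩, t⟩.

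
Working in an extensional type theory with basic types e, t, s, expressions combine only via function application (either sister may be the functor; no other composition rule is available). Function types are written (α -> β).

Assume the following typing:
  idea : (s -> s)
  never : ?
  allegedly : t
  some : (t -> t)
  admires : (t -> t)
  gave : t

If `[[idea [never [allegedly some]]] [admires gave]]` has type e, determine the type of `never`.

At [[idea [never [allegedly some]]] [admires gave]] (required: e): [admires gave] is t, which is not a function with range e; hence [idea [never [allegedly some]]] is the functor — type (t -> e).
At [idea [never [allegedly some]]] (required: (t -> e)): idea is (s -> s), which is not a function with range (t -> e); hence [never [allegedly some]] is the functor — type ((s -> s) -> (t -> e)).
At [never [allegedly some]] (required: ((s -> s) -> (t -> e))): [allegedly some] is t, which is not a function with range ((s -> s) -> (t -> e)); hence never is the functor — type (t -> ((s -> s) -> (t -> e))).

(t -> ((s -> s) -> (t -> e)))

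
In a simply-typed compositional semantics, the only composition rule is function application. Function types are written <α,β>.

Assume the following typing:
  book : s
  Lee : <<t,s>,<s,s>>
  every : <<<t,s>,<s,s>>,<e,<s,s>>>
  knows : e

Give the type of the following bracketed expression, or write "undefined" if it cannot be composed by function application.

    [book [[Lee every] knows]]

[Lee every]: functor every : <<<t,s>,<s,s>>,<e,<s,s>>>, argument Lee : <<t,s>,<s,s>>; result <e,<s,s>>.
[[Lee every] knows]: functor [Lee every] : <e,<s,s>>, argument knows : e; result <s,s>.
[book [[Lee every] knows]]: functor [[Lee every] knows] : <s,s>, argument book : s; result s.

s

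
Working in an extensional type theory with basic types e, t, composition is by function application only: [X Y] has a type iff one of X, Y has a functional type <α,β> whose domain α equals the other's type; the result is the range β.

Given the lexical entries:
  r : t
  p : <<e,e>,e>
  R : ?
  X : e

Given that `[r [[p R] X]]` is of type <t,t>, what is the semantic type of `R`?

At [r [[p R] X]] (required: <t,t>): r is t, which is not a function with range <t,t>; hence [[p R] X] is the functor — type <t,<t,t>>.
At [[p R] X] (required: <t,<t,t>>): X is e, which is not a function with range <t,<t,t>>; hence [p R] is the functor — type <e,<t,<t,t>>>.
At [p R] (required: <e,<t,<t,t>>>): p is <<e,e>,e>, which is not a function with range <e,<t,<t,t>>>; hence R is the functor — type <<<e,e>,e>,<e,<t,<t,t>>>>.

<<<e,e>,e>,<e,<t,<t,t>>>>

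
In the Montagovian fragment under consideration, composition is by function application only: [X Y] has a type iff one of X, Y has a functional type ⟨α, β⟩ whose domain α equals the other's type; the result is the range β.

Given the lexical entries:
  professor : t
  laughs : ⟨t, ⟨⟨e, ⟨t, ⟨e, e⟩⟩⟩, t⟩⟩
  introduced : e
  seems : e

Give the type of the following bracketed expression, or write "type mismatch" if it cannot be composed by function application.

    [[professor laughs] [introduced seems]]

type mismatch

[professor laughs] — laughs of type ⟨t, ⟨⟨e, ⟨t, ⟨e, e⟩⟩⟩, t⟩⟩ combines with professor of type t: type ⟨⟨e, ⟨t, ⟨e, e⟩⟩⟩, t⟩.
[introduced seems]: e with e — neither is a function whose domain matches the other; composition fails here.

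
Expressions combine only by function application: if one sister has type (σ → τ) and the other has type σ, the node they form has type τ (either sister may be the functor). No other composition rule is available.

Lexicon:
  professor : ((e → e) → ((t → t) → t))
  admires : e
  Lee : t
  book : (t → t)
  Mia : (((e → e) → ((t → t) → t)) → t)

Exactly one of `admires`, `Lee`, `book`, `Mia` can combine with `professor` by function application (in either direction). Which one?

Mia

admires : e — does not combine with professor.
Lee : t — does not combine with professor.
book : (t → t) — does not combine with professor.
Mia — combines: Mia : (((e → e) → ((t → t) → t)) → t) takes professor : ((e → e) → ((t → t) → t)) as argument, giving t.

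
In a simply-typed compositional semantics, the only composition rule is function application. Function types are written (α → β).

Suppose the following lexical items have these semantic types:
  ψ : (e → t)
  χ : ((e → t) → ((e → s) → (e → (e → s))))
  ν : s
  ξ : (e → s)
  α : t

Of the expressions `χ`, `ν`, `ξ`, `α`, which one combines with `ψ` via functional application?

χ — combines: χ : ((e → t) → ((e → s) → (e → (e → s)))) takes ψ : (e → t) as argument, giving ((e → s) → (e → (e → s))).
ν : s — does not combine with ψ.
ξ : (e → s) — does not combine with ψ.
α : t — does not combine with ψ.

χ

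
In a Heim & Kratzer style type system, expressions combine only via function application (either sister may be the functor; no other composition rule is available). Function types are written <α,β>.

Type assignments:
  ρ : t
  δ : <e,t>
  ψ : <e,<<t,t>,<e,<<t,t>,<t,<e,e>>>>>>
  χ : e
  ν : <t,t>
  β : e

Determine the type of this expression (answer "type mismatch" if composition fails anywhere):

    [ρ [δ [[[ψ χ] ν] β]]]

type mismatch

[ψ χ]: <e,<<t,t>,<e,<<t,t>,<t,<e,e>>>>>> applied to e yields <<t,t>,<e,<<t,t>,<t,<e,e>>>>>.
[[ψ χ] ν]: <<t,t>,<e,<<t,t>,<t,<e,e>>>>> applied to <t,t> yields <e,<<t,t>,<t,<e,e>>>>.
[[[ψ χ] ν] β]: <e,<<t,t>,<t,<e,e>>>> applied to e yields <<t,t>,<t,<e,e>>>.
[δ [[[ψ χ] ν] β]]: <e,t> and <<t,t>,<t,<e,e>>> cannot combine by function application — type clash.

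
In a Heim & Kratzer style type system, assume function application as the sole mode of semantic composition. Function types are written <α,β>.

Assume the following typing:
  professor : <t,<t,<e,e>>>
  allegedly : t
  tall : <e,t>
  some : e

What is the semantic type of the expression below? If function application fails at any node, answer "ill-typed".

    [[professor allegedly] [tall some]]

[professor allegedly]: functor professor : <t,<t,<e,e>>>, argument allegedly : t; result <t,<e,e>>.
[tall some]: functor tall : <e,t>, argument some : e; result t.
[[professor allegedly] [tall some]]: functor [professor allegedly] : <t,<e,e>>, argument [tall some] : t; result <e,e>.

<e,e>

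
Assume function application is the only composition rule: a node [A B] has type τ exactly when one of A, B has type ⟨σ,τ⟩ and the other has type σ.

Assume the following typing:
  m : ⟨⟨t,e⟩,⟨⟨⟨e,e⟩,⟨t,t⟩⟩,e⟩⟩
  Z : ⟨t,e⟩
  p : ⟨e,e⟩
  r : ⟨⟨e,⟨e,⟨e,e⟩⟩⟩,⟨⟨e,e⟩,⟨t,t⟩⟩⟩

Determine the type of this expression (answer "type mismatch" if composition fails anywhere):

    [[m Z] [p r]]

[m Z]: functor m : ⟨⟨t,e⟩,⟨⟨⟨e,e⟩,⟨t,t⟩⟩,e⟩⟩, argument Z : ⟨t,e⟩; result ⟨⟨⟨e,e⟩,⟨t,t⟩⟩,e⟩.
At [p r]: neither ⟨e,e⟩ nor ⟨⟨e,⟨e,⟨e,e⟩⟩⟩,⟨⟨e,e⟩,⟨t,t⟩⟩⟩ can take the other as argument; the node is ill-typed.

type mismatch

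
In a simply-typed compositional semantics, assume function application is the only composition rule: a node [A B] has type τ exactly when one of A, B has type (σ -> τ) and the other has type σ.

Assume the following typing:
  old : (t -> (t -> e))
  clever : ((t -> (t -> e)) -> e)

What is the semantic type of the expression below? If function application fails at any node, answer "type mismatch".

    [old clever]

At [old clever], clever : ((t -> (t -> e)) -> e) takes old : (t -> (t -> e)), giving e.

e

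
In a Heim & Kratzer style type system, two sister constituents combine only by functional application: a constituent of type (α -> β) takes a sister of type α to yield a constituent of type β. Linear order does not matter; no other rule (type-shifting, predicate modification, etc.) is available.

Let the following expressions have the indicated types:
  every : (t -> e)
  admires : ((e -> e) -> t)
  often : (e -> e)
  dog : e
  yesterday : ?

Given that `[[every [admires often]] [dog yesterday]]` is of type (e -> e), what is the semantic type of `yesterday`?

[[every [admires often]] [dog yesterday]] must have type (e -> e). The sister [every [admires often]] has type e; that is not a function onto (e -> e), so [dog yesterday] must be the functor, of type (e -> (e -> e)).
[dog yesterday] must have type (e -> (e -> e)). The sister dog has type e; that is not a function onto (e -> (e -> e)), so yesterday must be the functor, of type (e -> (e -> (e -> e))).

(e -> (e -> (e -> e)))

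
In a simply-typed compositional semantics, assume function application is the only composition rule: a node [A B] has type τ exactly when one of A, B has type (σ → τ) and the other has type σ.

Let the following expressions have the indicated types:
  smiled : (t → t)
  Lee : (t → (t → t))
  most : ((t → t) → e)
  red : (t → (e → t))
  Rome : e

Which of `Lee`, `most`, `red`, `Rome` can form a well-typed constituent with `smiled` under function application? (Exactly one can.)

Lee : (t → (t → t)) — smiled needs t; Lee needs t; neither fits.
most — combines: most : ((t → t) → e) takes smiled : (t → t) as argument, giving e.
red : (t → (e → t)) — smiled needs t; red needs t; neither fits.
Rome : e — smiled needs t; Rome needs nothing (atomic); neither fits.

most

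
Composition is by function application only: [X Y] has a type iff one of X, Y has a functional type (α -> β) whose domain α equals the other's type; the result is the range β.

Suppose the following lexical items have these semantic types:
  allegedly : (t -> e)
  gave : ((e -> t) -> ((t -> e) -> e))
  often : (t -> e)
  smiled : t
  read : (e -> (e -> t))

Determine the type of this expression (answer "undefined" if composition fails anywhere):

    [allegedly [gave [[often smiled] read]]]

e

[often smiled] — often of type (t -> e) combines with smiled of type t: type e.
[[often smiled] read] — read of type (e -> (e -> t)) combines with [often smiled] of type e: type (e -> t).
[gave [[often smiled] read]] — gave of type ((e -> t) -> ((t -> e) -> e)) combines with [[often smiled] read] of type (e -> t): type ((t -> e) -> e).
[allegedly [gave [[often smiled] read]]] — [gave [[often smiled] read]] of type ((t -> e) -> e) combines with allegedly of type (t -> e): type e.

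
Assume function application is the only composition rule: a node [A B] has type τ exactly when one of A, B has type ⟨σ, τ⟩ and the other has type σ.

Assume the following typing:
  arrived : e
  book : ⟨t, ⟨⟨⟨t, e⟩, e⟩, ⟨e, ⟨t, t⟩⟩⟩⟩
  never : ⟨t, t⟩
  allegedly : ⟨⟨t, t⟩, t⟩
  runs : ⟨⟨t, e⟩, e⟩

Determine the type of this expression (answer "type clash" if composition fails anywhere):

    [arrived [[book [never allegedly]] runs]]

At [never allegedly], allegedly : ⟨⟨t, t⟩, t⟩ takes never : ⟨t, t⟩, giving t.
At [book [never allegedly]], book : ⟨t, ⟨⟨⟨t, e⟩, e⟩, ⟨e, ⟨t, t⟩⟩⟩⟩ takes [never allegedly] : t, giving ⟨⟨⟨t, e⟩, e⟩, ⟨e, ⟨t, t⟩⟩⟩.
At [[book [never allegedly]] runs], [book [never allegedly]] : ⟨⟨⟨t, e⟩, e⟩, ⟨e, ⟨t, t⟩⟩⟩ takes runs : ⟨⟨t, e⟩, e⟩, giving ⟨e, ⟨t, t⟩⟩.
At [arrived [[book [never allegedly]] runs]], [[book [never allegedly]] runs] : ⟨e, ⟨t, t⟩⟩ takes arrived : e, giving ⟨t, t⟩.

⟨t, t⟩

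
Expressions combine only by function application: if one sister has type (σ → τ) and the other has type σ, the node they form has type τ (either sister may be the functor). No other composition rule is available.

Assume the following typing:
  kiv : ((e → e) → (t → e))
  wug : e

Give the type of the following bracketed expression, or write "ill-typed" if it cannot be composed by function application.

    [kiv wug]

[kiv wug]: ((e → e) → (t → e)) with e — neither is a function whose domain matches the other; composition fails here.

ill-typed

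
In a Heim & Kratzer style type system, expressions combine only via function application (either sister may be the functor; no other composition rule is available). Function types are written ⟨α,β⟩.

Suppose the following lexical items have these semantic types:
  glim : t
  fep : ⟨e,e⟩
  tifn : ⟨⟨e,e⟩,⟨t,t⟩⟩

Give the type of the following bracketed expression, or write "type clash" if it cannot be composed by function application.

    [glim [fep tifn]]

[fep tifn]: ⟨⟨e,e⟩,⟨t,t⟩⟩ applied to ⟨e,e⟩ yields ⟨t,t⟩.
[glim [fep tifn]]: ⟨t,t⟩ applied to t yields t.

t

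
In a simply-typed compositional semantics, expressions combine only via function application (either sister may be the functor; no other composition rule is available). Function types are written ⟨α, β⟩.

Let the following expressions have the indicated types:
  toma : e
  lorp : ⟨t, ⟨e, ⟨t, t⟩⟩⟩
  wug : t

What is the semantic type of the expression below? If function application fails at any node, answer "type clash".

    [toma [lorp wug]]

⟨t, t⟩

[lorp wug]: functor lorp : ⟨t, ⟨e, ⟨t, t⟩⟩⟩, argument wug : t; result ⟨e, ⟨t, t⟩⟩.
[toma [lorp wug]]: functor [lorp wug] : ⟨e, ⟨t, t⟩⟩, argument toma : e; result ⟨t, t⟩.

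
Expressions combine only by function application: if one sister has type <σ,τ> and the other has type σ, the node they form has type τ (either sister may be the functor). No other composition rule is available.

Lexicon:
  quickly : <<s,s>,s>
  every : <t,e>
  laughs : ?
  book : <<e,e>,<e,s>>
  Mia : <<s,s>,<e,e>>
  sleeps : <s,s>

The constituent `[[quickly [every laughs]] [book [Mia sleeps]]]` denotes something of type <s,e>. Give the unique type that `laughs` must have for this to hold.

<<t,e>,<<<s,s>,s>,<<e,s>,<s,e>>>>

[[quickly [every laughs]] [book [Mia sleeps]]] is required to be <s,e>. [book [Mia sleeps]] : <e,s> cannot yield <s,e> as functor, so [quickly [every laughs]] : <<e,s>,<s,e>>.
[quickly [every laughs]] is required to be <<e,s>,<s,e>>. quickly : <<s,s>,s> cannot yield <<e,s>,<s,e>> as functor, so [every laughs] : <<<s,s>,s>,<<e,s>,<s,e>>>.
[every laughs] is required to be <<<s,s>,s>,<<e,s>,<s,e>>>. every : <t,e> cannot yield <<<s,s>,s>,<<e,s>,<s,e>>> as functor, so laughs : <<t,e>,<<<s,s>,s>,<<e,s>,<s,e>>>>.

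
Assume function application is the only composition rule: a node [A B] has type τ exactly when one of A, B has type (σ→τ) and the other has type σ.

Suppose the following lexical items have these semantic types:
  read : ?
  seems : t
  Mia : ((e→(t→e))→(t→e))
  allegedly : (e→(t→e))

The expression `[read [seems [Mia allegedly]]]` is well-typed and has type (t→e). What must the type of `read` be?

(e→(t→e))

[read [seems [Mia allegedly]]] is required to be (t→e). [seems [Mia allegedly]] : e cannot yield (t→e) as functor, so read : (e→(t→e)).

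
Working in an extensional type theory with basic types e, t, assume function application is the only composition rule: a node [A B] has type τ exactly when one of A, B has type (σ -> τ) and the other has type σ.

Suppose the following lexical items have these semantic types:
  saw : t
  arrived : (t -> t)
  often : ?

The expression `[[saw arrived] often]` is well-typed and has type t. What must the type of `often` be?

(t -> t)

[[saw arrived] often] must have type t. The sister [saw arrived] has type t; that is not a function onto t, so often must be the functor, of type (t -> t).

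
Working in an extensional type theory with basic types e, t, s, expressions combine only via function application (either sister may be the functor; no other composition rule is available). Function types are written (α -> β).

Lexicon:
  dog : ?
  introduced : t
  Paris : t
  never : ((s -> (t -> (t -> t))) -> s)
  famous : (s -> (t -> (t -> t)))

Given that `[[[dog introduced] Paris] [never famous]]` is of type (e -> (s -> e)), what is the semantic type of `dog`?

(t -> (t -> (s -> (e -> (s -> e)))))

[[[dog introduced] Paris] [never famous]] must have type (e -> (s -> e)). The sister [never famous] has type s; that is not a function onto (e -> (s -> e)), so [[dog introduced] Paris] must be the functor, of type (s -> (e -> (s -> e))).
[[dog introduced] Paris] must have type (s -> (e -> (s -> e))). The sister Paris has type t; that is not a function onto (s -> (e -> (s -> e))), so [dog introduced] must be the functor, of type (t -> (s -> (e -> (s -> e)))).
[dog introduced] must have type (t -> (s -> (e -> (s -> e)))). The sister introduced has type t; that is not a function onto (t -> (s -> (e -> (s -> e)))), so dog must be the functor, of type (t -> (t -> (s -> (e -> (s -> e))))).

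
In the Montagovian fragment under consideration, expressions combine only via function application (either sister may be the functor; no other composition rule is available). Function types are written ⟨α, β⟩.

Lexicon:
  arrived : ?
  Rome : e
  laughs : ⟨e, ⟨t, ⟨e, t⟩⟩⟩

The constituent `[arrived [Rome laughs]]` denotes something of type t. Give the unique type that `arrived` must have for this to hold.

For [arrived [Rome laughs]] to have type t with [Rome laughs] of type ⟨t, ⟨e, t⟩⟩, arrived must be the function: arrived : ⟨⟨t, ⟨e, t⟩⟩, t⟩.

⟨⟨t, ⟨e, t⟩⟩, t⟩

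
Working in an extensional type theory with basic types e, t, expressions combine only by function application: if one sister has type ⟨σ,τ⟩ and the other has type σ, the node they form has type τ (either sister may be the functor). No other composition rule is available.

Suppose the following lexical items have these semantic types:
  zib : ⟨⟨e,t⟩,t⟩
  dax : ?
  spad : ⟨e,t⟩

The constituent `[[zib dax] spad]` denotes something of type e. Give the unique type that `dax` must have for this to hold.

⟨⟨⟨e,t⟩,t⟩,⟨⟨e,t⟩,e⟩⟩

At [[zib dax] spad] (required: e): spad is ⟨e,t⟩, which is not a function with range e; hence [zib dax] is the functor — type ⟨⟨e,t⟩,e⟩.
At [zib dax] (required: ⟨⟨e,t⟩,e⟩): zib is ⟨⟨e,t⟩,t⟩, which is not a function with range ⟨⟨e,t⟩,e⟩; hence dax is the functor — type ⟨⟨⟨e,t⟩,t⟩,⟨⟨e,t⟩,e⟩⟩.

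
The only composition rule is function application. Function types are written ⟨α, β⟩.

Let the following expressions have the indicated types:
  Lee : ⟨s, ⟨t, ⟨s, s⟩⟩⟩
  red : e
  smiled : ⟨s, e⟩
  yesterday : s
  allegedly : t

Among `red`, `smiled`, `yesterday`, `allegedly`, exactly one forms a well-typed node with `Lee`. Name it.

yesterday

red : e — neither side's domain matches the other.
smiled : ⟨s, e⟩ — neither side's domain matches the other.
yesterday — combines: Lee : ⟨s, ⟨t, ⟨s, s⟩⟩⟩ takes yesterday : s as argument, giving ⟨t, ⟨s, s⟩⟩.
allegedly : t — neither side's domain matches the other.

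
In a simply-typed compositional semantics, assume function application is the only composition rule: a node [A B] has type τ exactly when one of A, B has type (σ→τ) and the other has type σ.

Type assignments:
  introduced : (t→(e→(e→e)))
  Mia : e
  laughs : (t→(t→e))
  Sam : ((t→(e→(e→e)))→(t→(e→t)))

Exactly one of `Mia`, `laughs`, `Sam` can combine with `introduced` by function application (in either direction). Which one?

Mia : e — introduced needs t; Mia needs nothing (atomic); neither fits.
laughs : (t→(t→e)) — introduced needs t; laughs needs t; neither fits.
Sam — combines: Sam : ((t→(e→(e→e)))→(t→(e→t))) takes introduced : (t→(e→(e→e))) as argument, giving (t→(e→t)).

Sam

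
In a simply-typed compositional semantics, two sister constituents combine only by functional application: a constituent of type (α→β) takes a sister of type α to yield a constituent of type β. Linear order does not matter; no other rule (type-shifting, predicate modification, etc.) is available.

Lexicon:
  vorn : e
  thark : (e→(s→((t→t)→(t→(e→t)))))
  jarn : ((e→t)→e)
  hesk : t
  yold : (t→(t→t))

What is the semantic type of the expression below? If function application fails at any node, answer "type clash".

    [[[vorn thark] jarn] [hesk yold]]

[vorn thark]: (e→(s→((t→t)→(t→(e→t))))) applied to e yields (s→((t→t)→(t→(e→t)))).
[[vorn thark] jarn]: (s→((t→t)→(t→(e→t)))) and ((e→t)→e) cannot combine by function application — type clash.

type clash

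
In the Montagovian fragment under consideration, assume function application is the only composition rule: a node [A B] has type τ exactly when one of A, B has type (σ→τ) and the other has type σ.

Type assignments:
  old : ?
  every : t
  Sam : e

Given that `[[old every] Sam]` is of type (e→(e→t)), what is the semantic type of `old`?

(t→(e→(e→(e→t))))

At [[old every] Sam] (required: (e→(e→t))): Sam is e, which is not a function with range (e→(e→t)); hence [old every] is the functor — type (e→(e→(e→t))).
At [old every] (required: (e→(e→(e→t)))): every is t, which is not a function with range (e→(e→(e→t))); hence old is the functor — type (t→(e→(e→(e→t)))).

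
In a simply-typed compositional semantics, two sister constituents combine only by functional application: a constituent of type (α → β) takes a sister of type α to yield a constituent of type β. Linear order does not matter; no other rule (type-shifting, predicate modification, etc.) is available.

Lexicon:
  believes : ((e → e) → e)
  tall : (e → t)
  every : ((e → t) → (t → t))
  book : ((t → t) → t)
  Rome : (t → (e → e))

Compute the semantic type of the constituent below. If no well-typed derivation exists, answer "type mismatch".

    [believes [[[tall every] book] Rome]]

[tall every]: every is ((e → t) → (t → t)), tall is (e → t); result (t → t).
[[tall every] book]: book is ((t → t) → t), [tall every] is (t → t); result t.
[[[tall every] book] Rome]: Rome is (t → (e → e)), [[tall every] book] is t; result (e → e).
[believes [[[tall every] book] Rome]]: believes is ((e → e) → e), [[[tall every] book] Rome] is (e → e); result e.

e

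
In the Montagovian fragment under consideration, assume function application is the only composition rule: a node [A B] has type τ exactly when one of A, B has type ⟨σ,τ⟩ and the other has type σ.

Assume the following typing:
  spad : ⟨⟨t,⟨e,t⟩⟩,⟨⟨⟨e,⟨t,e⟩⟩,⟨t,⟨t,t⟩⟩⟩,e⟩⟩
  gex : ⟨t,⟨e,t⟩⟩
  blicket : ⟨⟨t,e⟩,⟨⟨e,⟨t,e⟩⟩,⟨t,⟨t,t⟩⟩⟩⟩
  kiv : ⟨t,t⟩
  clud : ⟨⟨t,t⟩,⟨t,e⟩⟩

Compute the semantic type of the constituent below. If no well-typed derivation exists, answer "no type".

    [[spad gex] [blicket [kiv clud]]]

[spad gex]: functor spad : ⟨⟨t,⟨e,t⟩⟩,⟨⟨⟨e,⟨t,e⟩⟩,⟨t,⟨t,t⟩⟩⟩,e⟩⟩, argument gex : ⟨t,⟨e,t⟩⟩; result ⟨⟨⟨e,⟨t,e⟩⟩,⟨t,⟨t,t⟩⟩⟩,e⟩.
[kiv clud]: functor clud : ⟨⟨t,t⟩,⟨t,e⟩⟩, argument kiv : ⟨t,t⟩; result ⟨t,e⟩.
[blicket [kiv clud]]: functor blicket : ⟨⟨t,e⟩,⟨⟨e,⟨t,e⟩⟩,⟨t,⟨t,t⟩⟩⟩⟩, argument [kiv clud] : ⟨t,e⟩; result ⟨⟨e,⟨t,e⟩⟩,⟨t,⟨t,t⟩⟩⟩.
[[spad gex] [blicket [kiv clud]]]: functor [spad gex] : ⟨⟨⟨e,⟨t,e⟩⟩,⟨t,⟨t,t⟩⟩⟩,e⟩, argument [blicket [kiv clud]] : ⟨⟨e,⟨t,e⟩⟩,⟨t,⟨t,t⟩⟩⟩; result e.

e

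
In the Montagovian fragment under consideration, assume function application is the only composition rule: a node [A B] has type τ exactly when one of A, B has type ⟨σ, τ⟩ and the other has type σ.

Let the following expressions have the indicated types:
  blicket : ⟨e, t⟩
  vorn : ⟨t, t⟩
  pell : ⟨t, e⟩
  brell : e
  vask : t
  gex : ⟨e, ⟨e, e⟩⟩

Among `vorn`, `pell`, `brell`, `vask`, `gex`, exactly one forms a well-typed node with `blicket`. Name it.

vorn : ⟨t, t⟩ — no; blicket wants e, and vorn wants t.
pell : ⟨t, e⟩ — no; blicket wants e, and pell wants t.
brell — combines: blicket : ⟨e, t⟩ takes brell : e as argument, giving t.
vask : t — no; blicket wants e, and vask wants nothing (atomic).
gex : ⟨e, ⟨e, e⟩⟩ — no; blicket wants e, and gex wants e.

brell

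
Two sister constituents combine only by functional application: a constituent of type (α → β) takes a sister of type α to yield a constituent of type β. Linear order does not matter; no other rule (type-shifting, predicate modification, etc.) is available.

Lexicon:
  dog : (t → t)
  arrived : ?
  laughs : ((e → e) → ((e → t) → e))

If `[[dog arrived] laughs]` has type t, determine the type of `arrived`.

[[dog arrived] laughs] is required to be t. laughs : ((e → e) → ((e → t) → e)) cannot yield t as functor, so [dog arrived] : (((e → e) → ((e → t) → e)) → t).
[dog arrived] is required to be (((e → e) → ((e → t) → e)) → t). dog : (t → t) cannot yield (((e → e) → ((e → t) → e)) → t) as functor, so arrived : ((t → t) → (((e → e) → ((e → t) → e)) → t)).

((t → t) → (((e → e) → ((e → t) → e)) → t))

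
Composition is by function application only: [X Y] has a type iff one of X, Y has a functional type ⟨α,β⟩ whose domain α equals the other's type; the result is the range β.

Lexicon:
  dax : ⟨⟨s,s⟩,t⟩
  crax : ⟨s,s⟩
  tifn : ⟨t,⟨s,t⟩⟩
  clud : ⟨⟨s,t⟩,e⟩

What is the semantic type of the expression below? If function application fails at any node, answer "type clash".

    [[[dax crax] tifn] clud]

At [dax crax], dax : ⟨⟨s,s⟩,t⟩ takes crax : ⟨s,s⟩, giving t.
At [[dax crax] tifn], tifn : ⟨t,⟨s,t⟩⟩ takes [dax crax] : t, giving ⟨s,t⟩.
At [[[dax crax] tifn] clud], clud : ⟨⟨s,t⟩,e⟩ takes [[dax crax] tifn] : ⟨s,t⟩, giving e.

e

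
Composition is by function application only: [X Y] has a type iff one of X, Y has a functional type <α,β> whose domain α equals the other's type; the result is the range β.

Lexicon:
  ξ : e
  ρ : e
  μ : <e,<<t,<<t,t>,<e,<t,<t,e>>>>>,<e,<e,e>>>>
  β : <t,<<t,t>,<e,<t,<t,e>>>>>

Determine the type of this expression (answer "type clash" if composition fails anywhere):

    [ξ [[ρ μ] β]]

At [ρ μ], μ : <e,<<t,<<t,t>,<e,<t,<t,e>>>>>,<e,<e,e>>>> takes ρ : e, giving <<t,<<t,t>,<e,<t,<t,e>>>>>,<e,<e,e>>>.
At [[ρ μ] β], [ρ μ] : <<t,<<t,t>,<e,<t,<t,e>>>>>,<e,<e,e>>> takes β : <t,<<t,t>,<e,<t,<t,e>>>>>, giving <e,<e,e>>.
At [ξ [[ρ μ] β]], [[ρ μ] β] : <e,<e,e>> takes ξ : e, giving <e,e>.

<e,e>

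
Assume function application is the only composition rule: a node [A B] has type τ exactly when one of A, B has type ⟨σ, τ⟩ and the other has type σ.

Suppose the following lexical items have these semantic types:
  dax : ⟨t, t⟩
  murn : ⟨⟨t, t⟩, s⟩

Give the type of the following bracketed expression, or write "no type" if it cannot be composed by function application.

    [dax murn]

s

[dax murn]: functor murn : ⟨⟨t, t⟩, s⟩, argument dax : ⟨t, t⟩; result s.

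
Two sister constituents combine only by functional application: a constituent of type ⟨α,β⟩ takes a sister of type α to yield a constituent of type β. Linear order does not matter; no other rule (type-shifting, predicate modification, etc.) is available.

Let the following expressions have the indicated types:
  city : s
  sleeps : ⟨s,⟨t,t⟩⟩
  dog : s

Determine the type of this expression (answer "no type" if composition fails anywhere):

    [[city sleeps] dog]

[city sleeps]: ⟨s,⟨t,t⟩⟩ applied to s yields ⟨t,t⟩.
[[city sleeps] dog]: ⟨t,t⟩ and s cannot combine by function application — type clash.

no type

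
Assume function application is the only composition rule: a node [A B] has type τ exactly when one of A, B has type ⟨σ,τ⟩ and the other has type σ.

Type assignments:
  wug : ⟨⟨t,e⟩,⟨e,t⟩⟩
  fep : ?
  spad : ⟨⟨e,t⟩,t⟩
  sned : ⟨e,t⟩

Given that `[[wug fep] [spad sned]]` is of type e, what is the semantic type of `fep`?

⟨⟨⟨t,e⟩,⟨e,t⟩⟩,⟨t,e⟩⟩

At [[wug fep] [spad sned]] (required: e): [spad sned] is t, which is not a function with range e; hence [wug fep] is the functor — type ⟨t,e⟩.
At [wug fep] (required: ⟨t,e⟩): wug is ⟨⟨t,e⟩,⟨e,t⟩⟩, which is not a function with range ⟨t,e⟩; hence fep is the functor — type ⟨⟨⟨t,e⟩,⟨e,t⟩⟩,⟨t,e⟩⟩.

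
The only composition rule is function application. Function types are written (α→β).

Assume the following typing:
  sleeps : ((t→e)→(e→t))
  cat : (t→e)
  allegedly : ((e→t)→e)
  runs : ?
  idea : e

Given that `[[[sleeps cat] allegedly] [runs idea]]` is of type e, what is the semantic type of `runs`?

For [[[sleeps cat] allegedly] [runs idea]] to have type e with [[sleeps cat] allegedly] of type e, [runs idea] must be the function: [runs idea] : (e→e).
For [runs idea] to have type (e→e) with idea of type e, runs must be the function: runs : (e→(e→e)).

(e→(e→e))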